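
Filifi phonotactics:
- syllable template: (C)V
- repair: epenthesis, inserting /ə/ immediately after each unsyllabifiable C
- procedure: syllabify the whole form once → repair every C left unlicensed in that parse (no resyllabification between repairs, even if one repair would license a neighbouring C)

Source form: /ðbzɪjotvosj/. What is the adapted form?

ðəbəzɪjotəvosəjə

The consonants /ð/, /b/, /t/, /s/, /j/ cannot be parsed into a legal (C)V syllable (no codas are permitted; onsets are limited to one consonant).
Each unlicensed consonant becomes the onset of a new syllable: /ð/ → /ðə/, /b/ → /bə/, /t/ → /tə/, /s/ → /sə/, /j/ → /jə/.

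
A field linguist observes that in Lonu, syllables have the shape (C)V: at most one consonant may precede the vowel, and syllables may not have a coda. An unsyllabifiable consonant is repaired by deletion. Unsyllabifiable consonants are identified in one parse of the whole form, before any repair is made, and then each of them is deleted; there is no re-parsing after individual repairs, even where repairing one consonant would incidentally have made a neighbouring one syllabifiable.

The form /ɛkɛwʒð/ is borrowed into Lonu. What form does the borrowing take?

Under (C)V, the unsyllabifiable consonants are /w/, /ʒ/, /ð/ (no codas are permitted; onsets are limited to one consonant).
Each unlicensed consonant is deleted: /w/, /ʒ/, /ð/.

ɛkɛ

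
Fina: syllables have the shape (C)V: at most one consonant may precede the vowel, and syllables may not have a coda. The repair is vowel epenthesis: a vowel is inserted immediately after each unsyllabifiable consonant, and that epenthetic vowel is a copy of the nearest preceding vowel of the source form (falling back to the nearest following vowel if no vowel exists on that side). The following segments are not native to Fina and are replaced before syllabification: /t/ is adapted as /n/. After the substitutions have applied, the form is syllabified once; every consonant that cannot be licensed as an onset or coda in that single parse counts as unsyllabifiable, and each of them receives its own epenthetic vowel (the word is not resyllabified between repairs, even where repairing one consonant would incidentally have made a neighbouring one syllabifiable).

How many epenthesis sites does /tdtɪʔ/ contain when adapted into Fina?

3

After substitution the input is /ndnɪʔ/.
The unsyllabifiable consonants are /n/, /d/, /ʔ/; each receives one epenthetic vowel.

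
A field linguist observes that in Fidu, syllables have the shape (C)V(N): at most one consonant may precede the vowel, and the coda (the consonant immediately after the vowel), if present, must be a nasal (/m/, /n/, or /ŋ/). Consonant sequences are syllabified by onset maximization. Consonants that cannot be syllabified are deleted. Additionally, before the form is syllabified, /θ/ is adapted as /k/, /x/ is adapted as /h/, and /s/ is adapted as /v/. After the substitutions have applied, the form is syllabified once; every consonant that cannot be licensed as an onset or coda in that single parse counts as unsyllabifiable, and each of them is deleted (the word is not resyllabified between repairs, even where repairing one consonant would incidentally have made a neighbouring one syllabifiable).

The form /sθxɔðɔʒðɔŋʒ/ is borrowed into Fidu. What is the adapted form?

Substitution: /s/ → /v/, /θ/ → /k/, /x/ → /h/, giving /vkhɔðɔʒðɔŋʒ/.
The consonants /v/, /k/, /ʒ/, /ʒ/ cannot be parsed into a legal (C)V(N) syllable (only a nasal (/m/, /n/, or /ŋ/) is licensed in coda position; onsets are limited to one consonant).
Deletion applies to /v/, /k/, /ʒ/, /ʒ/.

hɔðɔðɔŋ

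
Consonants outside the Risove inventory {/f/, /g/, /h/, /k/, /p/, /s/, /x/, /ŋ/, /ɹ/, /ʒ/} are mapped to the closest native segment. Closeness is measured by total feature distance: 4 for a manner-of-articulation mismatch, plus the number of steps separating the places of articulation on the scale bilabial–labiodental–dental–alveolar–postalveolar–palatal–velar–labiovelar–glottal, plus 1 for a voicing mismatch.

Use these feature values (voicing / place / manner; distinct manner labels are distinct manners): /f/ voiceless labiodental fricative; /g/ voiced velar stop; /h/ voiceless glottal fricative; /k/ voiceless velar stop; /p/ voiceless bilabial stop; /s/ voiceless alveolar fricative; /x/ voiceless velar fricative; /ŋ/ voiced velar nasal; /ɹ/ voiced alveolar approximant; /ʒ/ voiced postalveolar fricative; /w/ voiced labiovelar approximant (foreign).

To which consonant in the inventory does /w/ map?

/ɹ/ is closest: same manner (approximant), place distance 4 (labiovelar→alveolar), same voicing; total 4. Next closest is /g/ at distance 5.

ɹ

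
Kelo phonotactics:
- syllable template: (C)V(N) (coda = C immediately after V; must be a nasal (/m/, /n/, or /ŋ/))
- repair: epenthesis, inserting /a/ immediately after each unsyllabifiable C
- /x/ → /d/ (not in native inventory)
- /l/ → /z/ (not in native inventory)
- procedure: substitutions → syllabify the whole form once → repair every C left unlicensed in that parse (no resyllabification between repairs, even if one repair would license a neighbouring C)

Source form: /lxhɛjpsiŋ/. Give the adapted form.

Substitution: /l/ → /z/, /x/ → /d/, giving /zdhɛjpsiŋ/.
The consonants /z/, /d/, /j/, /p/ cannot be parsed into a legal (C)V(N) syllable (only a nasal (/m/, /n/, or /ŋ/) is licensed in coda position; onsets are limited to one consonant).
Inserting the epenthetic vowel yields /z/ → /za/, /d/ → /da/, /j/ → /ja/, /p/ → /pa/.

zadahɛjapasiŋ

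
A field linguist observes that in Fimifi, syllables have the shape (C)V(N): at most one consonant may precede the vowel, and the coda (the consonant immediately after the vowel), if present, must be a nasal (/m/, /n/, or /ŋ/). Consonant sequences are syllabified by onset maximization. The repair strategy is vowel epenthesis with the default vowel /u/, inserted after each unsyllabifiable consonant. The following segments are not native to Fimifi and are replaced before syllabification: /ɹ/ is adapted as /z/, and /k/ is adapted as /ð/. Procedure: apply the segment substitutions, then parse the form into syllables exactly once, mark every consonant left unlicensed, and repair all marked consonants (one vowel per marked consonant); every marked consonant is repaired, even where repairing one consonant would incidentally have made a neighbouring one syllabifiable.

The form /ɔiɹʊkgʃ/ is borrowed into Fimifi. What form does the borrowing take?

ɔizʊðuguʃu

Substitution: /ɹ/ → /z/, /k/ → /ð/, giving /ɔizʊðgʃ/.
Under (C)V(N), the unsyllabifiable consonants are /ð/, /g/, /ʃ/ (only a nasal (/m/, /n/, or /ŋ/) is licensed in coda position; onsets are limited to one consonant).
Inserting the epenthetic vowel yields /ð/ → /ðu/, /g/ → /gu/, /ʃ/ → /ʃu/.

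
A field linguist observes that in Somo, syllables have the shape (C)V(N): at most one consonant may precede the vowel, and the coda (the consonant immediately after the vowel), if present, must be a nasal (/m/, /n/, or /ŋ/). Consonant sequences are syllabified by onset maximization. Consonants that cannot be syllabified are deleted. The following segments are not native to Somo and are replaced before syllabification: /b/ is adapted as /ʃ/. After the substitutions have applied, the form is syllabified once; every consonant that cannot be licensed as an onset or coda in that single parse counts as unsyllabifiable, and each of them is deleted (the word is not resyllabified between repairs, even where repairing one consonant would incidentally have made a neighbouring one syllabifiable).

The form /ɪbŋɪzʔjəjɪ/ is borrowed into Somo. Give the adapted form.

ɪŋɪjəjɪ

Substitution: /b/ → /ʃ/, giving /ɪʃŋɪzʔjəjɪ/.
The consonants /ʃ/, /z/, /ʔ/ cannot be parsed into a legal (C)V(N) syllable (only a nasal (/m/, /n/, or /ŋ/) is licensed in coda position; onsets are limited to one consonant).
Each unlicensed consonant is deleted: /ʃ/, /z/, /ʔ/.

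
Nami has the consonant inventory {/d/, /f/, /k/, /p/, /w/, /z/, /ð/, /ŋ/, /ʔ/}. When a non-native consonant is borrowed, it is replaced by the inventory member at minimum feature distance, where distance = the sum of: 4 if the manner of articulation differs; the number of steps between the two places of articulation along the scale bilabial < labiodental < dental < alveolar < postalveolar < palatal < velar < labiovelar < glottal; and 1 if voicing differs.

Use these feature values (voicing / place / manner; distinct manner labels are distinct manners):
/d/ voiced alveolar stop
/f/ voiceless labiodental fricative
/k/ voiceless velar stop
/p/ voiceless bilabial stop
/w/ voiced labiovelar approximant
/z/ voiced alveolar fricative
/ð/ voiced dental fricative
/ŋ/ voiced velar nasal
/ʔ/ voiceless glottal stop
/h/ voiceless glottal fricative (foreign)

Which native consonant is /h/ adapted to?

/ʔ/ is closest: manner differs (fricative→stop, +4), place distance 0 (glottal→glottal), same voicing; total 4. Next closest is /k/ at distance 6.

ʔ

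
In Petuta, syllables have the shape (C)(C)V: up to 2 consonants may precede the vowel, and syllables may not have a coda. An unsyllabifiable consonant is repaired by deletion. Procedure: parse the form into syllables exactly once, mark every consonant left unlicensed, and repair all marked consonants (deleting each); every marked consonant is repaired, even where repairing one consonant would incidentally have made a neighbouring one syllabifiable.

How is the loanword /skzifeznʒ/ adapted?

kzife

Under (C)(C)V, the unsyllabifiable consonants are /s/, /z/, /n/, /ʒ/ (no codas are permitted; onsets may contain at most 2 consonants).
Each unlicensed consonant is deleted: /s/, /z/, /n/, /ʒ/.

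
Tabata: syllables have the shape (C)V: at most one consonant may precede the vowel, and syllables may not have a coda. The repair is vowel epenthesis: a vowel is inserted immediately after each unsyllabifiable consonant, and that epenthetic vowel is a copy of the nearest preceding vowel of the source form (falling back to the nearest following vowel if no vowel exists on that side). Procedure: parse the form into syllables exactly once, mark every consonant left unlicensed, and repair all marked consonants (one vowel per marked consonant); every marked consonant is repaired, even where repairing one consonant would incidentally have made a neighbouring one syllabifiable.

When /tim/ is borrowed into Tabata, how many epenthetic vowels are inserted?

The unsyllabifiable consonants are /m/; each receives one epenthetic vowel.

1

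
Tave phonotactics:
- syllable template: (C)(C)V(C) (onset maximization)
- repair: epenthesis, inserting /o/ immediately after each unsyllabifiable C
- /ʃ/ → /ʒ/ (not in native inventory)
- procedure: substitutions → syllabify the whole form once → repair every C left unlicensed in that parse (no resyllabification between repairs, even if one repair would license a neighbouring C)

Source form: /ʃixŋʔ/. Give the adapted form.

Substitution: /ʃ/ → /ʒ/, giving /ʒixŋʔ/.
The consonants /ŋ/, /ʔ/ cannot be parsed into a legal (C)(C)V(C) syllable (at most one coda consonant is licensed; onsets may contain at most 2 consonants).
Each unlicensed consonant becomes the onset of a new syllable: /ŋ/ → /ŋo/, /ʔ/ → /ʔo/.

ʒixŋoʔo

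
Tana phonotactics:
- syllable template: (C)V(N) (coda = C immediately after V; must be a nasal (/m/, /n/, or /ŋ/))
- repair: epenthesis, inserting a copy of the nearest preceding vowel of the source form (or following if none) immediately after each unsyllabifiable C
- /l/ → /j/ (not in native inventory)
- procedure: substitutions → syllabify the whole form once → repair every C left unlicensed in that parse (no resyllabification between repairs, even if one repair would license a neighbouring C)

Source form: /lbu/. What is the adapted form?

Substitution: /l/ → /j/, giving /jbu/.
Syllabifying with onset maximization leaves /j/ stranded (only a nasal (/m/, /n/, or /ŋ/) is licensed in coda position; onsets are limited to one consonant).
Epenthesis after each stranded consonant: /j/ → /ju/.

jubu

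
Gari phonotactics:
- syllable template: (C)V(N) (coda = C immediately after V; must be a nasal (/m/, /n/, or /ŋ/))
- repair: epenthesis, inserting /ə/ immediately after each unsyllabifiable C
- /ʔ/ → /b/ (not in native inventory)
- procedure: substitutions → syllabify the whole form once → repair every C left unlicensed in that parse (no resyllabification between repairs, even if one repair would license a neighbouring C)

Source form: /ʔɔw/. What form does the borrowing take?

bɔwə

Substitution: /ʔ/ → /b/, giving /bɔw/.
The consonants /w/ cannot be parsed into a legal (C)V(N) syllable (only a nasal (/m/, /n/, or /ŋ/) is licensed in coda position; onsets are limited to one consonant).
Inserting the epenthetic vowel yields /w/ → /wə/.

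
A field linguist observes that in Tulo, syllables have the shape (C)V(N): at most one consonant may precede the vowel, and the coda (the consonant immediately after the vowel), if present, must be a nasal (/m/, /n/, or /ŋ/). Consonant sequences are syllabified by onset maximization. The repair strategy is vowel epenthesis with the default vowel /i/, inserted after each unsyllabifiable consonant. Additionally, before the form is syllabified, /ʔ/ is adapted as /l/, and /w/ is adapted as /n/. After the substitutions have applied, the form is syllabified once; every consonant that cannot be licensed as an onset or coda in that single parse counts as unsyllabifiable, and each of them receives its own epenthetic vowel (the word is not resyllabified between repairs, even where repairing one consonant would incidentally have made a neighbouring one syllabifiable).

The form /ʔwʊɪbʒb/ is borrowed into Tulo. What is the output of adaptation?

linʊɪbiʒibi

Substitution: /ʔ/ → /l/, /w/ → /n/, giving /lnʊɪbʒb/.
Syllabifying with onset maximization leaves /l/, /b/, /ʒ/, /b/ stranded (only a nasal (/m/, /n/, or /ŋ/) is licensed in coda position; onsets are limited to one consonant).
Each unlicensed consonant becomes the onset of a new syllable: /l/ → /li/, /b/ → /bi/, /ʒ/ → /ʒi/, /b/ → /bi/.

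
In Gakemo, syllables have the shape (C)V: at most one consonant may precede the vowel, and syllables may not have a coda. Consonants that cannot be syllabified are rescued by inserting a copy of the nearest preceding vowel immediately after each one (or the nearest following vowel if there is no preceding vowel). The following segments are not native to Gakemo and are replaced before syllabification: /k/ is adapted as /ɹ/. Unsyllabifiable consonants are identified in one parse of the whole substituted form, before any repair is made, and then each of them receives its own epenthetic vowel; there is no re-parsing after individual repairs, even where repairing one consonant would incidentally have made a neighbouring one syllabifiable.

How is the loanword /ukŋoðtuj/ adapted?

uɹuŋoðotuju

Substitution: /k/ → /ɹ/, giving /uɹŋoðtuj/.
Syllabifying with onset maximization leaves /ɹ/, /ð/, /j/ stranded (no codas are permitted; onsets are limited to one consonant).
Epenthesis after each stranded consonant: /ɹ/ → /ɹu/, /ð/ → /ðo/, /j/ → /ju/.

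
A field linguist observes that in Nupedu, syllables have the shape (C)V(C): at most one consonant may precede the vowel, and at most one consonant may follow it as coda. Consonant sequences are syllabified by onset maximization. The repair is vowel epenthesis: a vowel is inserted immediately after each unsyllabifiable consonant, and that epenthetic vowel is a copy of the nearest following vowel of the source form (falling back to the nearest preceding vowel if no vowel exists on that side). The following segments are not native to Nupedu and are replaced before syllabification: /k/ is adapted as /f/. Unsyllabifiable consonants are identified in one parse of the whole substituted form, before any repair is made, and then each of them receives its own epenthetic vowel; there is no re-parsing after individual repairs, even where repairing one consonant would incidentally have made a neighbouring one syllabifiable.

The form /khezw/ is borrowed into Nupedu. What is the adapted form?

Substitution: /k/ → /f/, giving /fhezw/.
Under (C)V(C), the unsyllabifiable consonants are /f/, /w/ (at most one coda consonant is licensed; onsets are limited to one consonant).
Epenthesis after each stranded consonant: /f/ → /fe/, /w/ → /we/.

fehezwe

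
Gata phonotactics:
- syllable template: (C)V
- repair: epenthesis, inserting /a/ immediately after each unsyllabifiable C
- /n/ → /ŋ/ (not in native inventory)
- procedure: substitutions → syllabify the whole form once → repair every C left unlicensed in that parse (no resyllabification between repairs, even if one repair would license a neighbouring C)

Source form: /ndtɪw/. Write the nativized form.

ŋadatɪwa

Substitution: /n/ → /ŋ/, giving /ŋdtɪw/.
The consonants /ŋ/, /d/, /w/ cannot be parsed into a legal (C)V syllable (no codas are permitted; onsets are limited to one consonant).
Inserting the epenthetic vowel yields /ŋ/ → /ŋa/, /d/ → /da/, /w/ → /wa/.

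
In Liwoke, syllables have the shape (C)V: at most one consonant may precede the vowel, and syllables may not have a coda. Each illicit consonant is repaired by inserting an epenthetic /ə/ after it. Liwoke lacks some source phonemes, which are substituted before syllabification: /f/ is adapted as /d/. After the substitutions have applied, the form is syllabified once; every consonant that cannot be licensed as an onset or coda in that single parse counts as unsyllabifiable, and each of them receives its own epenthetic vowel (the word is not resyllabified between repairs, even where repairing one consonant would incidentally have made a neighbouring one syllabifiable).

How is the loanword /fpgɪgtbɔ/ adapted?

Substitution: /f/ → /d/, giving /dpgɪgtbɔ/.
Syllabifying with onset maximization leaves /d/, /p/, /g/, /t/ stranded (no codas are permitted; onsets are limited to one consonant).
Inserting the epenthetic vowel yields /d/ → /də/, /p/ → /pə/, /g/ → /gə/, /t/ → /tə/.

dəpəgɪgətəbɔ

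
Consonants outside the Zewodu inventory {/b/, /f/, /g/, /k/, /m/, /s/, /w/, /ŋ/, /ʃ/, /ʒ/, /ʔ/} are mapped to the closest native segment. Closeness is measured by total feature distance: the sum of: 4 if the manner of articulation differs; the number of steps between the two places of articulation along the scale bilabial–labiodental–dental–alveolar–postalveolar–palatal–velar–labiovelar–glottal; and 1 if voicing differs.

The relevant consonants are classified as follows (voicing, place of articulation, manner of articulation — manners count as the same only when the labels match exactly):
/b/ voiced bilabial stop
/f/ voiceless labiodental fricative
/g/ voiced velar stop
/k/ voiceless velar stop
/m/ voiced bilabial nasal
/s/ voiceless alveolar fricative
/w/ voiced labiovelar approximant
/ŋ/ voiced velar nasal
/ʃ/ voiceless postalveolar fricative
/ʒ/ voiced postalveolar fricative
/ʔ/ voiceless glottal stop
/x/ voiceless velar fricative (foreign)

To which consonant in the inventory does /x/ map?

ʃ

/ʃ/ is closest: same manner (fricative), place distance 2 (velar→postalveolar), same voicing; total 2. Next closest is /s/ at distance 3.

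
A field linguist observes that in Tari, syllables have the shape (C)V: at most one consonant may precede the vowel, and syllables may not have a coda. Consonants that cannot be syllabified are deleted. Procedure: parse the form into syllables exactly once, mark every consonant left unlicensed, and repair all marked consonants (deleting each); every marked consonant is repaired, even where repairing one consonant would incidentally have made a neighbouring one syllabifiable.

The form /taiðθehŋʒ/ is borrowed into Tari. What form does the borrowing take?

taiθe

Syllabifying with onset maximization leaves /ð/, /h/, /ŋ/, /ʒ/ stranded (no codas are permitted; onsets are limited to one consonant).
Deletion applies to /ð/, /h/, /ŋ/, /ʒ/.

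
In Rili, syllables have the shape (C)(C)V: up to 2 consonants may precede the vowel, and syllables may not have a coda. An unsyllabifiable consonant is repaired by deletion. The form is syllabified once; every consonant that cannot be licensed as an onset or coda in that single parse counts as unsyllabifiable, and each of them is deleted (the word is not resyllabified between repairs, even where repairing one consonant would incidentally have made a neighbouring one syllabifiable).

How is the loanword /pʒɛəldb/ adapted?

pʒɛə

The consonants /l/, /d/, /b/ cannot be parsed into a legal (C)(C)V syllable (no codas are permitted; onsets may contain at most 2 consonants).
Deletion applies to /l/, /d/, /b/.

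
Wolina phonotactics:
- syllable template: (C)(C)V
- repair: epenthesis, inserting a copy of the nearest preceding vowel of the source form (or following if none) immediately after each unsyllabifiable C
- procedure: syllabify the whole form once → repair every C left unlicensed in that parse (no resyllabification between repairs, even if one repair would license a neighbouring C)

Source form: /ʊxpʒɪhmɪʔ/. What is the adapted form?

ʊxʊpʒɪhmɪʔɪ

The consonants /x/, /ʔ/ cannot be parsed into a legal (C)(C)V syllable (no codas are permitted; onsets may contain at most 2 consonants).
Inserting the epenthetic vowel yields /x/ → /xʊ/, /ʔ/ → /ʔɪ/.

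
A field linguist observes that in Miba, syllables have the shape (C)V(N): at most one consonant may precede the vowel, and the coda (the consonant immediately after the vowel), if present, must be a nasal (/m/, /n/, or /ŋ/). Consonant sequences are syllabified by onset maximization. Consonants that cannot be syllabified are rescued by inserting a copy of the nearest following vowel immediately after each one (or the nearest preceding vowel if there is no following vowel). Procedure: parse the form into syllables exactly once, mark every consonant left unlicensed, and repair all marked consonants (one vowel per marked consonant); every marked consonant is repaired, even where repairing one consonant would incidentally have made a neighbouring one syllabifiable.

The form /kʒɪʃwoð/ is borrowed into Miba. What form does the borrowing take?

kɪʒɪʃowoðo

Under (C)V(N), the unsyllabifiable consonants are /k/, /ʃ/, /ð/ (only a nasal (/m/, /n/, or /ŋ/) is licensed in coda position; onsets are limited to one consonant).
Epenthesis after each stranded consonant: /k/ → /kɪ/, /ʃ/ → /ʃo/, /ð/ → /ðo/.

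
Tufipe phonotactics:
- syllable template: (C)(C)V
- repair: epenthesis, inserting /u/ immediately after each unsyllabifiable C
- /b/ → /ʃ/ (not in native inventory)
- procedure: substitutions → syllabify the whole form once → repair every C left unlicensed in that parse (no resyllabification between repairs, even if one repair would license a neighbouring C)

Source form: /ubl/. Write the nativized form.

uʃulu

Substitution: /b/ → /ʃ/, giving /uʃl/.
The consonants /ʃ/, /l/ cannot be parsed into a legal (C)(C)V syllable (no codas are permitted; onsets may contain at most 2 consonants).
Epenthesis after each stranded consonant: /ʃ/ → /ʃu/, /l/ → /lu/.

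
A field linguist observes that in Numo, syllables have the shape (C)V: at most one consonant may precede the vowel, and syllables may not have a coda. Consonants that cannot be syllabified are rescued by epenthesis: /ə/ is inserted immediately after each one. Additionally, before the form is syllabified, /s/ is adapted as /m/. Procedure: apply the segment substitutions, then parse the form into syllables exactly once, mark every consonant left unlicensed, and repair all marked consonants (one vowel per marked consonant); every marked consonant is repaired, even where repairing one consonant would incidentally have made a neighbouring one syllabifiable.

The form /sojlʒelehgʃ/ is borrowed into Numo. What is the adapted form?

Substitution: /s/ → /m/, giving /mojlʒelehgʃ/.
Syllabifying with onset maximization leaves /j/, /l/, /h/, /g/, /ʃ/ stranded (no codas are permitted; onsets are limited to one consonant).
Each unlicensed consonant becomes the onset of a new syllable: /j/ → /jə/, /l/ → /lə/, /h/ → /hə/, /g/ → /gə/, /ʃ/ → /ʃə/.

mojələʒelehəgəʃə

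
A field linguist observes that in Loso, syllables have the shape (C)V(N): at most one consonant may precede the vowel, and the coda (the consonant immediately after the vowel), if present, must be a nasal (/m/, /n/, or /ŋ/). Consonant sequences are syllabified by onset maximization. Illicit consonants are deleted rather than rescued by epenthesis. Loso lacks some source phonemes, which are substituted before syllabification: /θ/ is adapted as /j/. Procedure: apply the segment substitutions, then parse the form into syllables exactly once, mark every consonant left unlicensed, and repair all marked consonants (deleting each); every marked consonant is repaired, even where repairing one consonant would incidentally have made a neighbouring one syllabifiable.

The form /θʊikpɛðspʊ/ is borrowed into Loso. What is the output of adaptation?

jʊipɛpʊ

Substitution: /θ/ → /j/, giving /jʊikpɛðspʊ/.
Syllabifying with onset maximization leaves /k/, /ð/, /s/ stranded (only a nasal (/m/, /n/, or /ŋ/) is licensed in coda position; onsets are limited to one consonant).
Deletion applies to /k/, /ð/, /s/.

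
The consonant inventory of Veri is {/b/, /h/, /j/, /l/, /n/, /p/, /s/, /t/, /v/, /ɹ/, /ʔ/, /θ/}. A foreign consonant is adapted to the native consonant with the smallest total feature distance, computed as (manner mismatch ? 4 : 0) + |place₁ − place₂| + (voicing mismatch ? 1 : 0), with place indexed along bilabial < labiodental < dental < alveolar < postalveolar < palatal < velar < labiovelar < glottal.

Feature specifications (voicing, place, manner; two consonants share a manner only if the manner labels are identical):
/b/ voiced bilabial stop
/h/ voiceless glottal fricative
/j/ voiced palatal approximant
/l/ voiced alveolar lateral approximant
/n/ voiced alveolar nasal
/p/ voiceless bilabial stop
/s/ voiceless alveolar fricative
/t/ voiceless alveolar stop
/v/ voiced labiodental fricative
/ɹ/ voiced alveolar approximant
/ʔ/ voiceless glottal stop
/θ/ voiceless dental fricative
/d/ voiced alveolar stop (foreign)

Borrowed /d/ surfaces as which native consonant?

t

/t/ is closest: same manner (stop), place distance 0 (alveolar→alveolar), voicing differs (+1); total 1. Next closest is /b/ at distance 3.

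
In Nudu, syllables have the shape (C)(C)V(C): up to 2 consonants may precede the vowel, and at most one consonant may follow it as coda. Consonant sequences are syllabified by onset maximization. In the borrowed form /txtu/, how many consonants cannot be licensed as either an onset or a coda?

Syllabifying with onset maximization leaves /t/ stranded (at most one coda consonant is licensed; onsets may contain at most 2 consonants).

1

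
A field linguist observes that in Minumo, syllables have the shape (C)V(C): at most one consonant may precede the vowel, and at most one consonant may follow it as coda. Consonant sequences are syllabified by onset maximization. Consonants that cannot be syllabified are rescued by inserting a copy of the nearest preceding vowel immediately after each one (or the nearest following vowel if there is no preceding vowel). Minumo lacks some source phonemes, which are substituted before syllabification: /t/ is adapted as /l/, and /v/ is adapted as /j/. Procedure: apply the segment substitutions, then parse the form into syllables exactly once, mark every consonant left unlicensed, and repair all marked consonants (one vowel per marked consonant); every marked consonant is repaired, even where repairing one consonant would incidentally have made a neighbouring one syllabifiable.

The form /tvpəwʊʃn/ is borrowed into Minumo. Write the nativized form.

ləjəpəwʊʃnʊ

Substitution: /t/ → /l/, /v/ → /j/, giving /ljpəwʊʃn/.
Under (C)V(C), the unsyllabifiable consonants are /l/, /j/, /n/ (at most one coda consonant is licensed; onsets are limited to one consonant).
Each unlicensed consonant becomes the onset of a new syllable: /l/ → /lə/, /j/ → /jə/, /n/ → /nʊ/.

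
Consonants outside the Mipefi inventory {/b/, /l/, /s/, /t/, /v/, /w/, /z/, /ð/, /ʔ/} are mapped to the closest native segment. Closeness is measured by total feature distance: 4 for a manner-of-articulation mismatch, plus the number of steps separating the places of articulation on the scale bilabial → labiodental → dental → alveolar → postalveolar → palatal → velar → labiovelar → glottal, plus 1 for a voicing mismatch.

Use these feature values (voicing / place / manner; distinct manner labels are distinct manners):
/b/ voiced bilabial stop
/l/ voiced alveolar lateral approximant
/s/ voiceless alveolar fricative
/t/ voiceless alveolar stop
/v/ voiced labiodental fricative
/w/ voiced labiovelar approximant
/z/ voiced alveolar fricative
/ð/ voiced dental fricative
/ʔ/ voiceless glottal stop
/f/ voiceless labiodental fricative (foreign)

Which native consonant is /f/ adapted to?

v

/v/ is closest: same manner (fricative), place distance 0 (labiodental→labiodental), voicing differs (+1); total 1. Next closest is /s/ at distance 2.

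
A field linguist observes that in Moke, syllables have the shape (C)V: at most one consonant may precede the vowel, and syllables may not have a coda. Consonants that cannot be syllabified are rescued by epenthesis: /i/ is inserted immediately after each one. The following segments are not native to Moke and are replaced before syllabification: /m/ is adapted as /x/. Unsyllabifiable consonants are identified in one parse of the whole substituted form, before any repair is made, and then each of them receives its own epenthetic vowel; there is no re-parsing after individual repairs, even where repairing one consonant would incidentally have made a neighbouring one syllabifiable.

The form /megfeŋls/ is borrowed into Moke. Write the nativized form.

Substitution: /m/ → /x/, giving /xegfeŋls/.
Under (C)V, the unsyllabifiable consonants are /g/, /ŋ/, /l/, /s/ (no codas are permitted; onsets are limited to one consonant).
Epenthesis after each stranded consonant: /g/ → /gi/, /ŋ/ → /ŋi/, /l/ → /li/, /s/ → /si/.

xegifeŋilisi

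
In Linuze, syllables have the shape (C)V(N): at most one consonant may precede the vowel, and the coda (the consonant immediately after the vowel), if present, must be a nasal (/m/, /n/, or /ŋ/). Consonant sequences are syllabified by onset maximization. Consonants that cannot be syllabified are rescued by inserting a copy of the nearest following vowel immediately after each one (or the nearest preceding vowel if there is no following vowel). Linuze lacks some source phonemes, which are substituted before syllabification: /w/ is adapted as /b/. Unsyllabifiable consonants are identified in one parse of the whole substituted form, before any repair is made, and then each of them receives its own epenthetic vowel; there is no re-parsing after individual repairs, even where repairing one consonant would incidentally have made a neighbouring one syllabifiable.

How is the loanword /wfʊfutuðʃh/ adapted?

bʊfʊfutuðuʃuhu

Substitution: /w/ → /b/, giving /bfʊfutuðʃh/.
The consonants /b/, /ð/, /ʃ/, /h/ cannot be parsed into a legal (C)V(N) syllable (only a nasal (/m/, /n/, or /ŋ/) is licensed in coda position; onsets are limited to one consonant).
Epenthesis after each stranded consonant: /b/ → /bʊ/, /ð/ → /ðu/, /ʃ/ → /ʃu/, /h/ → /hu/.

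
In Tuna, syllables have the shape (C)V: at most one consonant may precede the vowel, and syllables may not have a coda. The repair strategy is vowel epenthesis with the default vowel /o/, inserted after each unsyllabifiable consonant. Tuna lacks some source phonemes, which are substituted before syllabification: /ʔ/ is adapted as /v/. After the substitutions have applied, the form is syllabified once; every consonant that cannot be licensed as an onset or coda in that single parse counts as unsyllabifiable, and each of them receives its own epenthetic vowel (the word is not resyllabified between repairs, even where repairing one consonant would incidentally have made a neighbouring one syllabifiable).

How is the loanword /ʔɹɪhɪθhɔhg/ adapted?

voɹɪhɪθohɔhogo

Substitution: /ʔ/ → /v/, giving /vɹɪhɪθhɔhg/.
Syllabifying with onset maximization leaves /v/, /θ/, /h/, /g/ stranded (no codas are permitted; onsets are limited to one consonant).
Each unlicensed consonant becomes the onset of a new syllable: /v/ → /vo/, /θ/ → /θo/, /h/ → /ho/, /g/ → /go/.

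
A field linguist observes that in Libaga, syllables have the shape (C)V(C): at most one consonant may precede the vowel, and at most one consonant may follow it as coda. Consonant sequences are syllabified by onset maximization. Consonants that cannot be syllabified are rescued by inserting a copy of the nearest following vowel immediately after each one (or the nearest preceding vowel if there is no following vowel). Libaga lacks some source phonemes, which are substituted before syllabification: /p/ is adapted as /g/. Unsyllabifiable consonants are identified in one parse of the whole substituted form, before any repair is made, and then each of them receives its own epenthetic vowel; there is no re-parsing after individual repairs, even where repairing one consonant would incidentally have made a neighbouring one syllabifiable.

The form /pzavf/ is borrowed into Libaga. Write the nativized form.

gazavfa

Substitution: /p/ → /g/, giving /gzavf/.
The consonants /g/, /f/ cannot be parsed into a legal (C)V(C) syllable (at most one coda consonant is licensed; onsets are limited to one consonant).
Inserting the epenthetic vowel yields /g/ → /ga/, /f/ → /fa/.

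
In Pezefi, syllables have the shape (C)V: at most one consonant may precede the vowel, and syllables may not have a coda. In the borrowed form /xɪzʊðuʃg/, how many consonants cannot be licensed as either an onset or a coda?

Under (C)V, the unsyllabifiable consonants are /ʃ/, /g/ (no codas are permitted; onsets are limited to one consonant).

2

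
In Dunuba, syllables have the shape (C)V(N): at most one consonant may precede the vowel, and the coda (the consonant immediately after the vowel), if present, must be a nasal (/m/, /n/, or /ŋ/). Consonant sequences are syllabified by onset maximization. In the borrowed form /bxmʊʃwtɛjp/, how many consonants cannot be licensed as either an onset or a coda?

6

The consonants /b/, /x/, /ʃ/, /w/, /j/, /p/ cannot be parsed into a legal (C)V(N) syllable (only a nasal (/m/, /n/, or /ŋ/) is licensed in coda position; onsets are limited to one consonant).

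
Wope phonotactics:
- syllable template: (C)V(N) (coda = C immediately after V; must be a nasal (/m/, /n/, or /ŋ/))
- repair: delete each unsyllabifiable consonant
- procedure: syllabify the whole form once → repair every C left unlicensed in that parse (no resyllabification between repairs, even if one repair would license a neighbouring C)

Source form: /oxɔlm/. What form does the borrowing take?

oxɔ

Under (C)V(N), the unsyllabifiable consonants are /l/, /m/ (only a nasal (/m/, /n/, or /ŋ/) is licensed in coda position; onsets are limited to one consonant).
Deletion applies to /l/, /m/.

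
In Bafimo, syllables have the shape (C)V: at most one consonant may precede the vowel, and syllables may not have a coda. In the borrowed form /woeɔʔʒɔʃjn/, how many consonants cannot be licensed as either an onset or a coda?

Syllabifying with onset maximization leaves /ʔ/, /ʃ/, /j/, /n/ stranded (no codas are permitted; onsets are limited to one consonant).

4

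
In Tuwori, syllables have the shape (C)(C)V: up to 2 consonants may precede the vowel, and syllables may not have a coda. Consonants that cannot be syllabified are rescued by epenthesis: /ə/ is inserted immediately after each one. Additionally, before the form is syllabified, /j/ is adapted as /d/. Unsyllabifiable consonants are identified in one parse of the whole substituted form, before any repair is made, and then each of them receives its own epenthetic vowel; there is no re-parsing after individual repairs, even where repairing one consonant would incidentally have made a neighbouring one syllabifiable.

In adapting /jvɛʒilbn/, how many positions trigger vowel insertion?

After substitution the input is /dvɛʒilbn/.
The unsyllabifiable consonants are /l/, /b/, /n/; each receives one epenthetic vowel.

3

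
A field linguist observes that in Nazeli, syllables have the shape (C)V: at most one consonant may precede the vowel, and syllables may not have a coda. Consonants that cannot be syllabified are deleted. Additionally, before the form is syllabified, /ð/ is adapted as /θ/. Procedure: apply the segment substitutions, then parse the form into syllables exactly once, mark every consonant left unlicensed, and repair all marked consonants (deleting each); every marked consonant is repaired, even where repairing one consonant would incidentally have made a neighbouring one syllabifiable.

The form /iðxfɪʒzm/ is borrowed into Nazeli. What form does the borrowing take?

Substitution: /ð/ → /θ/, giving /iθxfɪʒzm/.
The consonants /θ/, /x/, /ʒ/, /z/, /m/ cannot be parsed into a legal (C)V syllable (no codas are permitted; onsets are limited to one consonant).
Deleting the stranded consonants removes /θ/, /x/, /ʒ/, /z/, /m/.

ifɪ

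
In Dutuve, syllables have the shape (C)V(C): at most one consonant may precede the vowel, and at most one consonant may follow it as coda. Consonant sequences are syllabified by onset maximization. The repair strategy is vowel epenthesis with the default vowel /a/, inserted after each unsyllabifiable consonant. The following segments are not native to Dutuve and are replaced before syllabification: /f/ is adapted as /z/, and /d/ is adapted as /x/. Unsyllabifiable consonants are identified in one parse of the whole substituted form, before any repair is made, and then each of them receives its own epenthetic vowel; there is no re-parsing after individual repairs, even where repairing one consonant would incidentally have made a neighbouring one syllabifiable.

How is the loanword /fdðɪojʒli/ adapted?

zaxaðɪojʒali

Substitution: /f/ → /z/, /d/ → /x/, giving /zxðɪojʒli/.
Syllabifying with onset maximization leaves /z/, /x/, /ʒ/ stranded (at most one coda consonant is licensed; onsets are limited to one consonant).
Each unlicensed consonant becomes the onset of a new syllable: /z/ → /za/, /x/ → /xa/, /ʒ/ → /ʒa/.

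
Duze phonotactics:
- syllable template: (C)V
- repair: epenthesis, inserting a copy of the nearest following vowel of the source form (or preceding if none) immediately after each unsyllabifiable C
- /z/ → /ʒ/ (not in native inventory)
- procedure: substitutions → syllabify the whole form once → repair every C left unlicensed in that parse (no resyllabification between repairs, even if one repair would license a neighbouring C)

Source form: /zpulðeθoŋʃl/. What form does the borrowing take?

Substitution: /z/ → /ʒ/, giving /ʒpulðeθoŋʃl/.
Syllabifying with onset maximization leaves /ʒ/, /l/, /ŋ/, /ʃ/, /l/ stranded (no codas are permitted; onsets are limited to one consonant).
Each unlicensed consonant becomes the onset of a new syllable: /ʒ/ → /ʒu/, /l/ → /le/, /ŋ/ → /ŋo/, /ʃ/ → /ʃo/, /l/ → /lo/.

ʒupuleðeθoŋoʃolo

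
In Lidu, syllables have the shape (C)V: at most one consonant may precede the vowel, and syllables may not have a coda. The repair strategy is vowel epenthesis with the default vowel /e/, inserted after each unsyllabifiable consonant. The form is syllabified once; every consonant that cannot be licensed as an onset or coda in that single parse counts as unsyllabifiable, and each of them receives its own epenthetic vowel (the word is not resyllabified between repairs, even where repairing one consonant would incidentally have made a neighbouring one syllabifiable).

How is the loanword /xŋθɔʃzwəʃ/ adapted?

Under (C)V, the unsyllabifiable consonants are /x/, /ŋ/, /ʃ/, /z/, /ʃ/ (no codas are permitted; onsets are limited to one consonant).
Epenthesis after each stranded consonant: /x/ → /xe/, /ŋ/ → /ŋe/, /ʃ/ → /ʃe/, /z/ → /ze/, /ʃ/ → /ʃe/.

xeŋeθɔʃezewəʃe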